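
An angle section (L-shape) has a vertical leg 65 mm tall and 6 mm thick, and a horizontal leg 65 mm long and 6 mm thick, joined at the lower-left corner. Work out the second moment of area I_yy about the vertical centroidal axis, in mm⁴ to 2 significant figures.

I_yy ≈ 3.0 × 10⁵ mm⁴

Decompose the section into non-overlapping parts with the origin at the bottom-left of its bounding rectangle.
Vertical leg: 6 × 65, A = 390 mm², x = 3 mm, Ī = 1 170 mm⁴.
Horizontal leg (remainder): 59 × 6, A = 354 mm², x = 35.5 mm, Ī = 102 690 mm⁴.
Centroid: x̄ = ΣA·x / ΣA = 18.46 mm.
Transfer each piece to the vertical centroidal axis using Ī + A·d² with d = x − 18.46:
  vertical leg: d = -15.46 mm → contributes +94 429 mm⁴
  horizontal leg (remainder): d = 17.04 mm → contributes +205 433 mm⁴
Total I = 299 862 mm⁴.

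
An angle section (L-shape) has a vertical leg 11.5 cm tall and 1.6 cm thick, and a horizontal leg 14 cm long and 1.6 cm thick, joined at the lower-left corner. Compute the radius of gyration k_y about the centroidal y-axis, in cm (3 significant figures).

k_y ≈ 4.36 cm

Treat the section as a set of non-overlapping primitives; coordinates are from the bounding-box lower-left.
Vertical leg: 1.6 × 11.5, A = 18.4 cm², x = 0.8 cm, Ī = 3.9253 cm⁴.
Horizontal leg (remainder): 12.4 × 1.6, A = 19.84 cm², x = 7.8 cm, Ī = 254.22 cm⁴.
Centroid: x̄ = ΣA·x / ΣA = 4.4318 cm.
Transfer each piece to the centroidal y-axis using Ī + A·d² with d = x − 4.4318:
  vertical leg: d = -3.6318 cm → contributes +246.62 cm⁴
  horizontal leg (remainder): d = 3.3682 cm → contributes +479.3 cm⁴
Total I = 725.92 cm⁴.
Radius of gyration: k = √(I/A) = √(725.92 / 38.24) = 4.357 cm.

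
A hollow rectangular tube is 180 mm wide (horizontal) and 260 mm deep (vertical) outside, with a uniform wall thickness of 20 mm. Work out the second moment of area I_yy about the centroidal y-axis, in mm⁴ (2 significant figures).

I_yy ≈ 7.6 × 10⁷ mm⁴

Treat the section as a set of non-overlapping primitives; coordinates are from the bounding-box lower-left.
Outer rectangle: 180 × 260, A = 46 800 mm², x = 90 mm, Ī = 126 360 000 mm⁴.
Inner void (subtracted): 140 × 220, A = 30 800 mm², x = 90 mm, Ī = 50 306 667 mm⁴.
By symmetry the centroid is at mid-width, x̄ = 90 mm.
All pieces are centred on the centroidal y-axis, so I = ΣĪ (holes subtracted) = 76 053 333 mm⁴.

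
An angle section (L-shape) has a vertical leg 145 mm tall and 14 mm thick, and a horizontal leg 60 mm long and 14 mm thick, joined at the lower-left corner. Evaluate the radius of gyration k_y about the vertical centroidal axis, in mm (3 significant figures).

Break the section into simple shapes (no overlaps), measuring from the bottom-left corner of the bounding box.
Vertical leg: 14 × 145, A = 2 030 mm², x = 7 mm, Ī = 33 157 mm⁴.
Horizontal leg (remainder): 46 × 14, A = 644 mm², x = 37 mm, Ī = 113 559 mm⁴.
Centroid: x̄ = ΣA·x / ΣA = 14.225 mm.
Transfer each piece to the vertical centroidal axis using Ī + A·d² with d = x − 14.225:
  vertical leg: d = -7.2251 mm → contributes +139 128 mm⁴
  horizontal leg (remainder): d = 22.775 mm → contributes +447 598 mm⁴
Total I = 586 726 mm⁴.
Radius of gyration: k = √(I/A) = √(586 726 / 2 674) = 14.813 mm.

k_y ≈ 14.8 mm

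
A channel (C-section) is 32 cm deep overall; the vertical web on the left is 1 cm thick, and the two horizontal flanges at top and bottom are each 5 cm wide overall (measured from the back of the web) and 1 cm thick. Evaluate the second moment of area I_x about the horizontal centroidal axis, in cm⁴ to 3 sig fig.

I_x ≈ 4650 cm⁴

Split into non-overlapping primitives; take the origin at the lower-left of the bounding box.
Web: 1 × 32, A = 32 cm², y = 16 cm, Ī = 2730.7 cm⁴.
Top flange (beyond web): 4 × 1, A = 4 cm², y = 31.5 cm, Ī = 0.33333 cm⁴.
Bottom flange (beyond web): 4 × 1, A = 4 cm², y = 0.5 cm, Ī = 0.33333 cm⁴.
By symmetry the centroid is at mid-height, ȳ = 16 cm.
Transfer each piece to the horizontal centroidal axis using Ī + A·d² with d = y − 16:
  web: d = 0 cm → contributes +2730.7 cm⁴
  top flange (beyond web): d = 15.5 cm → contributes +961.33 cm⁴
  bottom flange (beyond web): d = -15.5 cm → contributes +961.33 cm⁴
Total I = 4653.3 cm⁴.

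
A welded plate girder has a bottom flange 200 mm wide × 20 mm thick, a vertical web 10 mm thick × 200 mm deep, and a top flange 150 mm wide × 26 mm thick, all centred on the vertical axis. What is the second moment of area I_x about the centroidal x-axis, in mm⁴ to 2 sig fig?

Split into non-overlapping primitives; take the origin at the lower-left of the bounding box.
Bottom plate: 200 × 20, A = 4 000 mm², y = 10 mm, Ī = 133 333 mm⁴.
Web plate: 10 × 200, A = 2 000 mm², y = 120 mm, Ī = 6 666 667 mm⁴.
Top plate: 150 × 26, A = 3 900 mm², y = 233 mm, Ī = 219 700 mm⁴.
Centroid: ȳ = ΣA·y / ΣA = 120.1 mm.
Transfer each piece to the centroidal x-axis using Ī + A·d² with d = y − 120.1:
  bottom plate: d = -110.1 mm → contributes +48 595 576 mm⁴
  web plate: d = -0.07071 mm → contributes +6 666 677 mm⁴
  top plate: d = 112.9 mm → contributes +49 956 498 mm⁴
Total I = 105 218 751 mm⁴.

I_x ≈ 1.1 × 10⁸ mm⁴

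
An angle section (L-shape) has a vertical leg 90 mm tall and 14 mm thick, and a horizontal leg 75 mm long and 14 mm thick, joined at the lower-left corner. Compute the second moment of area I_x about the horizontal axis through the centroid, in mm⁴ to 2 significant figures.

Break the section into simple shapes (no overlaps), measuring from the bottom-left corner of the bounding box.
Vertical leg: 14 × 90, A = 1 260 mm², y = 45 mm, Ī = 850 500 mm⁴.
Horizontal leg (remainder): 61 × 14, A = 854 mm², y = 7 mm, Ī = 13 949 mm⁴.
Centroid: ȳ = ΣA·y / ΣA = 29.65 mm.
Transfer each piece to the horizontal axis through the centroid using Ī + A·d² with d = y − 29.65:
  vertical leg: d = 15.35 mm → contributes +1 147 423 mm⁴
  horizontal leg (remainder): d = -22.65 mm → contributes +452 031 mm⁴
Total I = 1 599 454 mm⁴.

I_x ≈ 1.6 × 10⁶ mm⁴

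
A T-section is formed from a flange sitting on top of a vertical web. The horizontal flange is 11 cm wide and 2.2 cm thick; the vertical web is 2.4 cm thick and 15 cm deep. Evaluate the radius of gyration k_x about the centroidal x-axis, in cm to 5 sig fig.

k_x ≈ 5.3995 cm

Decompose the section into non-overlapping parts with the origin at the bottom-left of its bounding rectangle.
Flange: 11 × 2.2, A = 24.2 cm², y = 16.1 cm, Ī = 9.760667 cm⁴.
Web: 2.4 × 15, A = 36 cm², y = 7.5 cm, Ī = 675 cm⁴.
Centroid: ȳ = ΣA·y / ΣA = 10.95714 cm.
Transfer each piece to the centroidal x-axis using Ī + A·d² with d = y − 10.95714:
  flange: d = 5.142857 cm → contributes +649.826 cm⁴
  web: d = -3.457143 cm → contributes +1105.266 cm⁴
Total I = 1755.092 cm⁴.
Radius of gyration: k = √(I/A) = √(1755.092 / 60.2) = 5.399477 cm.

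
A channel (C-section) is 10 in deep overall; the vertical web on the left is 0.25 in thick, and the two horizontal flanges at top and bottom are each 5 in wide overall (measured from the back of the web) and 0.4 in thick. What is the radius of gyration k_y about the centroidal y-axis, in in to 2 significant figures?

k_y ≈ 1.6 in

Break the section into simple shapes (no overlaps), measuring from the bottom-left corner of the bounding box.
Web: 0.25 × 10, A = 2.5 in², x = 0.125 in, Ī = 0.01302 in⁴.
Top flange (beyond web): 4.75 × 0.4, A = 1.9 in², x = 2.625 in, Ī = 3.572 in⁴.
Bottom flange (beyond web): 4.75 × 0.4, A = 1.9 in², x = 2.625 in, Ī = 3.572 in⁴.
Centroid: x̄ = ΣA·x / ΣA = 1.633 in.
Transfer each piece to the centroidal y-axis using Ī + A·d² with d = x − 1.633:
  web: d = -1.508 in → contributes +5.698 in⁴
  top flange (beyond web): d = 0.9921 in → contributes +5.442 in⁴
  bottom flange (beyond web): d = 0.9921 in → contributes +5.442 in⁴
Total I = 16.58 in⁴.
Radius of gyration: k = √(I/A) = √(16.58 / 6.3) = 1.622 in.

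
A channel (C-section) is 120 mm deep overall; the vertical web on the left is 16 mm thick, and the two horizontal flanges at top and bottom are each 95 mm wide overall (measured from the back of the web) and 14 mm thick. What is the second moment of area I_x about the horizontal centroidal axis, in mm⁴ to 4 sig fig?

I_x ≈ 8.554 × 10⁶ mm⁴

Split into non-overlapping primitives; take the origin at the lower-left of the bounding box.
Web: 16 × 120, A = 1 920 mm², y = 60 mm, Ī = 2 304 000 mm⁴.
Top flange (beyond web): 79 × 14, A = 1 106 mm², y = 113 mm, Ī = 18064.7 mm⁴.
Bottom flange (beyond web): 79 × 14, A = 1 106 mm², y = 7 mm, Ī = 18064.7 mm⁴.
By symmetry the centroid is at mid-height, ȳ = 60 mm.
Transfer each piece to the horizontal centroidal axis using Ī + A·d² with d = y − 60:
  web: d = 0 mm → contributes +2 304 000 mm⁴
  top flange (beyond web): d = 53 mm → contributes +3 124 819 mm⁴
  bottom flange (beyond web): d = -53 mm → contributes +3 124 819 mm⁴
Total I = 8 553 637 mm⁴.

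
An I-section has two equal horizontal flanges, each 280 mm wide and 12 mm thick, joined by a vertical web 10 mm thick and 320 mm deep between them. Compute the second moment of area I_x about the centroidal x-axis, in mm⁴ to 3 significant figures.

Break the section into simple shapes (no overlaps), measuring from the bottom-left corner of the bounding box.
Bottom flange: 280 × 12, A = 3 360 mm², y = 6 mm, Ī = 40 320 mm⁴.
Web: 10 × 320, A = 3 200 mm², y = 172 mm, Ī = 27 306 667 mm⁴.
Top flange: 280 × 12, A = 3 360 mm², y = 338 mm, Ī = 40 320 mm⁴.
By symmetry the centroid is at mid-height, ȳ = 172 mm.
Transfer each piece to the centroidal x-axis using Ī + A·d² with d = y − 172:
  bottom flange: d = -166 mm → contributes +92 628 480 mm⁴
  web: d = 0 mm → contributes +27 306 667 mm⁴
  top flange: d = 166 mm → contributes +92 628 480 mm⁴
Total I = 212 563 627 mm⁴.

I_x ≈ 2.13 × 10⁸ mm⁴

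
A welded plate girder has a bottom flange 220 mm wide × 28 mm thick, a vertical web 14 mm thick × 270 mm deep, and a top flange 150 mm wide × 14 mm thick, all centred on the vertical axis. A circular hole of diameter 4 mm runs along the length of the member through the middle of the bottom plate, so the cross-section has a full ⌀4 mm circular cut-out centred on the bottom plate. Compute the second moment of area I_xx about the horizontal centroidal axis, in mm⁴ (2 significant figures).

I_xx ≈ 1.7 × 10⁸ mm⁴

Decompose the section into non-overlapping parts with the origin at the bottom-left of its bounding rectangle.
Bottom plate: 220 × 28, A = 6 160 mm², y = 14 mm, Ī = 402 453 mm⁴.
Web plate: 14 × 270, A = 3 780 mm², y = 163 mm, Ī = 22 963 500 mm⁴.
Top plate: 150 × 14, A = 2 100 mm², y = 305 mm, Ī = 34 300 mm⁴.
Hole (subtracted): ⌀4, A = 12.57 mm², y = 14 mm, Ī = 12.57 mm⁴.
Centroid: ȳ = ΣA·y / ΣA = 111.6 mm.
Transfer each piece to the horizontal centroidal axis using Ī + A·d² with d = y − 111.6:
  bottom plate: d = -97.64 mm → contributes +59 125 380 mm⁴
  web plate: d = 51.36 mm → contributes +32 935 818 mm⁴
  top plate: d = 193.4 mm → contributes +78 551 896 mm⁴
  hole: d = -97.64 mm → contributes −119 807 mm⁴
Total I = 170 493 287 mm⁴.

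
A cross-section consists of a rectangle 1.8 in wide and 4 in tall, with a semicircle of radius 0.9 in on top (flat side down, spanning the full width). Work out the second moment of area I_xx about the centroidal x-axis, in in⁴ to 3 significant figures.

Decompose the section into non-overlapping parts with the origin at the bottom-left of its bounding rectangle.
Rectangular body: 1.8 × 4, A = 7.2 in², y = 2 in, Ī = 9.6 in⁴.
Semicircular cap: semicircle r = 0.9, A = 1.2723 in², y = 4.382 in, Ī = 0.072012 in⁴.
Centroid: ȳ = ΣA·y / ΣA = 2.3577 in.
Transfer each piece to the centroidal x-axis using Ī + A·d² with d = y − 2.3577:
  rectangular body: d = -0.35772 in → contributes +10.521 in⁴
  semicircular cap: d = 2.0243 in → contributes +5.2856 in⁴
Total I = 15.807 in⁴.

I_xx ≈ 15.8 in⁴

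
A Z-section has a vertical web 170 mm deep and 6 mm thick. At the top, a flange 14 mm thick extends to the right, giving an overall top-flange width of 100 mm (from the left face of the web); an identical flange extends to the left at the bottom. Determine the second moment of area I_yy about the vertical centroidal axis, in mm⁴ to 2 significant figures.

Treat the section as a set of non-overlapping primitives; coordinates are from the bounding-box lower-left.
Web: 6 × 170, A = 1 020 mm², x = 97 mm, Ī = 3 060 mm⁴.
Top flange (beyond web): 94 × 14, A = 1 316 mm², x = 147 mm, Ī = 969 015 mm⁴.
Bottom flange (beyond web): 94 × 14, A = 1 316 mm², x = 47 mm, Ī = 969 015 mm⁴.
Centroid: x̄ = ΣA·x / ΣA = 97 mm.
Transfer each piece to the vertical centroidal axis using Ī + A·d² with d = x − 97:
  web: d = 0 mm → contributes +3 060 mm⁴
  top flange (beyond web): d = 50 mm → contributes +4 259 015 mm⁴
  bottom flange (beyond web): d = -50 mm → contributes +4 259 015 mm⁴
Total I = 8 521 089 mm⁴.

I_yy ≈ 8.5 × 10⁶ mm⁴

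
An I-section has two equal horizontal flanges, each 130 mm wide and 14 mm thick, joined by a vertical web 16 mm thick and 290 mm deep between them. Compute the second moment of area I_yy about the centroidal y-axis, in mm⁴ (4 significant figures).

I_yy ≈ 5.225 × 10⁶ mm⁴

Treat the section as a set of non-overlapping primitives; coordinates are from the bounding-box lower-left.
Bottom flange: 130 × 14, A = 1 820 mm², x = 65 mm, Ī = 2 563 167 mm⁴.
Web: 16 × 290, A = 4 640 mm², x = 65 mm, Ī = 98986.7 mm⁴.
Top flange: 130 × 14, A = 1 820 mm², x = 65 mm, Ī = 2 563 167 mm⁴.
By symmetry the centroid is at mid-width, x̄ = 65 mm.
All pieces are centred on the centroidal y-axis, so I = ΣĪ = 5 225 320 mm⁴.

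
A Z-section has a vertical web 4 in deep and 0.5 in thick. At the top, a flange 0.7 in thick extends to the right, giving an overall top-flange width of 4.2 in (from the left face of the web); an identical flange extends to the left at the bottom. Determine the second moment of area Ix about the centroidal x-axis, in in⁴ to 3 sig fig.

Split into non-overlapping primitives; take the origin at the lower-left of the bounding box.
Web: 0.5 × 4, A = 2 in², y = 2 in, Ī = 2.6667 in⁴.
Top flange (beyond web): 3.7 × 0.7, A = 2.59 in², y = 3.65 in, Ī = 0.10576 in⁴.
Bottom flange (beyond web): 3.7 × 0.7, A = 2.59 in², y = 0.35 in, Ī = 0.10576 in⁴.
Centroid: ȳ = ΣA·y / ΣA = 2 in.
Transfer each piece to the centroidal x-axis using Ī + A·d² with d = y − 2:
  web: d = 0 in → contributes +2.6667 in⁴
  top flange (beyond web): d = 1.65 in → contributes +7.157 in⁴
  bottom flange (beyond web): d = -1.65 in → contributes +7.157 in⁴
Total I = 16.981 in⁴.

Ix ≈ 17.0 in⁴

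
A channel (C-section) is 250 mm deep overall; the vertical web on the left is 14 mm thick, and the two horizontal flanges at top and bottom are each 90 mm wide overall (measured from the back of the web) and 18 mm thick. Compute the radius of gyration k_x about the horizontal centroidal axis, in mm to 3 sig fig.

k_x ≈ 94.0 mm

Split into non-overlapping primitives; take the origin at the lower-left of the bounding box.
Web: 14 × 250, A = 3 500 mm², y = 125 mm, Ī = 18 229 167 mm⁴.
Top flange (beyond web): 76 × 18, A = 1 368 mm², y = 241 mm, Ī = 36 936 mm⁴.
Bottom flange (beyond web): 76 × 18, A = 1 368 mm², y = 9 mm, Ī = 36 936 mm⁴.
By symmetry the centroid is at mid-height, ȳ = 125 mm.
Transfer each piece to the horizontal centroidal axis using Ī + A·d² with d = y − 125:
  web: d = 0 mm → contributes +18 229 167 mm⁴
  top flange (beyond web): d = 116 mm → contributes +18 444 744 mm⁴
  bottom flange (beyond web): d = -116 mm → contributes +18 444 744 mm⁴
Total I = 55 118 655 mm⁴.
Radius of gyration: k = √(I/A) = √(55 118 655 / 6 236) = 94.015 mm.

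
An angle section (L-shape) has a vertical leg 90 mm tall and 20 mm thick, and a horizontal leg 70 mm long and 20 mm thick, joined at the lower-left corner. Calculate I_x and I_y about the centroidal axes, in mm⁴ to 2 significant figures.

I_x ≈ 2.0 × 10⁶ mm⁴, I_y ≈ 1.1 × 10⁶ mm⁴

Treat the section as a set of non-overlapping primitives; coordinates are from the bounding-box lower-left.
Vertical leg: 20 × 90, A = 1 800 mm², y = 45 mm, Ī = 1 215 000 mm⁴.
Horizontal leg (remainder): 50 × 20, A = 1 000 mm², y = 10 mm, Ī = 33 333 mm⁴.
Centroid: ȳ = ΣA·y / ΣA = 32.5 mm.
Transfer each piece to the centroidal x-axis using Ī + A·d² with d = y − 32.5:
  vertical leg: d = 12.5 mm → contributes +1 496 250 mm⁴
  horizontal leg (remainder): d = -22.5 mm → contributes +539 583 mm⁴
Total I = 2 035 833 mm⁴.
For the y-axis: x̄ = 22.5 mm.
Repeating about the centroidal y-axis gives I_y = 1 055 833 mm⁴.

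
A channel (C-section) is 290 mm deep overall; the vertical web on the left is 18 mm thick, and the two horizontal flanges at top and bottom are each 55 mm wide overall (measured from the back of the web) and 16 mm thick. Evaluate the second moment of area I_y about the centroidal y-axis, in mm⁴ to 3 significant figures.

I_y ≈ 1.01 × 10⁶ mm⁴

Split into non-overlapping primitives; take the origin at the lower-left of the bounding box.
Web: 18 × 290, A = 5 220 mm², x = 9 mm, Ī = 140 940 mm⁴.
Top flange (beyond web): 37 × 16, A = 592 mm², x = 36.5 mm, Ī = 67 537 mm⁴.
Bottom flange (beyond web): 37 × 16, A = 592 mm², x = 36.5 mm, Ī = 67 537 mm⁴.
Centroid: x̄ = ΣA·x / ΣA = 14.084 mm.
Transfer each piece to the centroidal y-axis using Ī + A·d² with d = x − 14.084:
  web: d = -5.0843 mm → contributes +275 879 mm⁴
  top flange (beyond web): d = 22.416 mm → contributes +364 995 mm⁴
  bottom flange (beyond web): d = 22.416 mm → contributes +364 995 mm⁴
Total I = 1 005 869 mm⁴.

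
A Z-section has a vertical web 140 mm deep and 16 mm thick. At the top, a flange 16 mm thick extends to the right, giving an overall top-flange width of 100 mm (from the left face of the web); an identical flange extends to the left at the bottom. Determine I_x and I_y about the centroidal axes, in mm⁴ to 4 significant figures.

Split into non-overlapping primitives; take the origin at the lower-left of the bounding box.
Web: 16 × 140, A = 2 240 mm², y = 70 mm, Ī = 3 658 667 mm⁴.
Top flange (beyond web): 84 × 16, A = 1 344 mm², y = 132 mm, Ī = 28 672 mm⁴.
Bottom flange (beyond web): 84 × 16, A = 1 344 mm², y = 8 mm, Ī = 28 672 mm⁴.
Centroid: ȳ = ΣA·y / ΣA = 70 mm.
Transfer each piece to the centroidal x-axis using Ī + A·d² with d = y − 70:
  web: d = 0 mm → contributes +3 658 667 mm⁴
  top flange (beyond web): d = 62 mm → contributes +5 195 008 mm⁴
  bottom flange (beyond web): d = -62 mm → contributes +5 195 008 mm⁴
Total I = 14 048 683 mm⁴.
For the y-axis: x̄ = 92 mm.
Repeating about the centroidal y-axis gives I_y = 8 348 331 mm⁴.

I_x ≈ 1.405 × 10⁷ mm⁴, I_y ≈ 8.348 × 10⁶ mm⁴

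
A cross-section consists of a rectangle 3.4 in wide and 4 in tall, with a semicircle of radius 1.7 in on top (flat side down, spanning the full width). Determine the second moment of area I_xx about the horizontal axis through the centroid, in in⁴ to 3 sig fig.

Split into non-overlapping primitives; take the origin at the lower-left of the bounding box.
Rectangular body: 3.4 × 4, A = 13.6 in², y = 2 in, Ī = 18.133 in⁴.
Semicircular cap: semicircle r = 1.7, A = 4.5396 in², y = 4.7215 in, Ī = 0.9167 in⁴.
Centroid: ȳ = ΣA·y / ΣA = 2.6811 in.
Transfer each piece to the horizontal axis through the centroid using Ī + A·d² with d = y − 2.6811:
  rectangular body: d = -0.68108 in → contributes +24.442 in⁴
  semicircular cap: d = 2.0404 in → contributes +19.817 in⁴
Total I = 44.258 in⁴.

I_xx ≈ 44.3 in⁴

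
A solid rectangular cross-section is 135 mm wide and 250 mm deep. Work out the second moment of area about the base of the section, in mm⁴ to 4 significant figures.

The section: 135 × 250, A = 33 750 mm², y = 125 mm, Ī = 175 781 250 mm⁴.
Transfer it to the bottom edge using Ī + A·d² with d = y − 0:
  the section: d = 125 mm → contributes +703 125 000 mm⁴
Total I = 703 125 000 mm⁴.

I_base ≈ 7.031 × 10⁸ mm⁴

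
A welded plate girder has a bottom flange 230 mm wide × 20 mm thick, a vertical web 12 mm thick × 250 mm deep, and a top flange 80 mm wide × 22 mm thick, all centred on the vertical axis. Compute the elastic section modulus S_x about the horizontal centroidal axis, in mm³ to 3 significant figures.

Split into non-overlapping primitives; take the origin at the lower-left of the bounding box.
Bottom plate: 230 × 20, A = 4 600 mm², y = 10 mm, Ī = 153 333 mm⁴.
Web plate: 12 × 250, A = 3 000 mm², y = 145 mm, Ī = 15 625 000 mm⁴.
Top plate: 80 × 22, A = 1 760 mm², y = 281 mm, Ī = 70 987 mm⁴.
Centroid: ȳ = ΣA·y / ΣA = 104.23 mm.
Transfer each piece to the horizontal centroidal axis using Ī + A·d² with d = y − 104.23:
  bottom plate: d = -94.226 mm → contributes +40 995 043 mm⁴
  web plate: d = 40.774 mm → contributes +20 612 436 mm⁴
  top plate: d = 176.77 mm → contributes +55 069 001 mm⁴
Total I = 116 676 480 mm⁴.
Extreme fibre distance c = 187.77 mm; S = I/c = 621 368 mm³.

S_x ≈ 6.21 × 10⁵ mm³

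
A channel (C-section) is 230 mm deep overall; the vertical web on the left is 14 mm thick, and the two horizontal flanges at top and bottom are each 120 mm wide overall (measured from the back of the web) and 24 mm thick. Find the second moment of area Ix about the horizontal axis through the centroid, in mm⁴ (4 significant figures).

Ix ≈ 6.842 × 10⁷ mm⁴

Decompose the section into non-overlapping parts with the origin at the bottom-left of its bounding rectangle.
Web: 14 × 230, A = 3 220 mm², y = 115 mm, Ī = 14 194 833 mm⁴.
Top flange (beyond web): 106 × 24, A = 2 544 mm², y = 218 mm, Ī = 122 112 mm⁴.
Bottom flange (beyond web): 106 × 24, A = 2 544 mm², y = 12 mm, Ī = 122 112 mm⁴.
By symmetry the centroid is at mid-height, ȳ = 115 mm.
Transfer each piece to the horizontal axis through the centroid using Ī + A·d² with d = y − 115:
  web: d = 0 mm → contributes +14 194 833 mm⁴
  top flange (beyond web): d = 103 mm → contributes +27 111 408 mm⁴
  bottom flange (beyond web): d = -103 mm → contributes +27 111 408 mm⁴
Total I = 68 417 649 mm⁴.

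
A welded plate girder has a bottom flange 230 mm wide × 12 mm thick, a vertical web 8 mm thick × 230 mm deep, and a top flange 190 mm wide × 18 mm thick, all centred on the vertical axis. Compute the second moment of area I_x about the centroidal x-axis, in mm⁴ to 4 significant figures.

I_x ≈ 1.002 × 10⁸ mm⁴

Split into non-overlapping primitives; take the origin at the lower-left of the bounding box.
Bottom plate: 230 × 12, A = 2 760 mm², y = 6 mm, Ī = 33 120 mm⁴.
Web plate: 8 × 230, A = 1 840 mm², y = 127 mm, Ī = 8 111 333 mm⁴.
Top plate: 190 × 18, A = 3 420 mm², y = 251 mm, Ī = 92 340 mm⁴.
Centroid: ȳ = ΣA·y / ΣA = 138.237 mm.
Transfer each piece to the centroidal x-axis using Ī + A·d² with d = y − 138.237:
  bottom plate: d = -132.237 mm → contributes +48 296 135 mm⁴
  web plate: d = -11.2369 mm → contributes +8 343 667 mm⁴
  top plate: d = 112.763 mm → contributes +43 579 401 mm⁴
Total I = 100 219 203 mm⁴.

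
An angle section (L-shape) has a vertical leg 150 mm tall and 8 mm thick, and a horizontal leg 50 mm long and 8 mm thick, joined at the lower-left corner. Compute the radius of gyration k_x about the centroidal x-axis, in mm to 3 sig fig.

Treat the section as a set of non-overlapping primitives; coordinates are from the bounding-box lower-left.
Vertical leg: 8 × 150, A = 1 200 mm², y = 75 mm, Ī = 2 250 000 mm⁴.
Horizontal leg (remainder): 42 × 8, A = 336 mm², y = 4 mm, Ī = 1 792 mm⁴.
Centroid: ȳ = ΣA·y / ΣA = 59.469 mm.
Transfer each piece to the centroidal x-axis using Ī + A·d² with d = y − 59.469:
  vertical leg: d = 15.531 mm → contributes +2 539 464 mm⁴
  horizontal leg (remainder): d = -55.469 mm → contributes +1 035 591 mm⁴
Total I = 3 575 055 mm⁴.
Radius of gyration: k = √(I/A) = √(3 575 055 / 1 536) = 48.244 mm.

k_x ≈ 48.2 mm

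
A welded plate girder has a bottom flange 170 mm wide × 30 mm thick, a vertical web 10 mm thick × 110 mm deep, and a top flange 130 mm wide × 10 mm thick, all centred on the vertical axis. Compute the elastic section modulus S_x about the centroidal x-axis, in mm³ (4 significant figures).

S_x ≈ 2.035 × 10⁵ mm³

Decompose the section into non-overlapping parts with the origin at the bottom-left of its bounding rectangle.
Bottom plate: 170 × 30, A = 5 100 mm², y = 15 mm, Ī = 382 500 mm⁴.
Web plate: 10 × 110, A = 1 100 mm², y = 85 mm, Ī = 1 109 167 mm⁴.
Top plate: 130 × 10, A = 1 300 mm², y = 145 mm, Ī = 10833.3 mm⁴.
Centroid: ȳ = ΣA·y / ΣA = 47.8 mm.
Transfer each piece to the centroidal x-axis using Ī + A·d² with d = y − 47.8:
  bottom plate: d = -32.8 mm → contributes +5 869 284 mm⁴
  web plate: d = 37.2 mm → contributes +2 631 391 mm⁴
  top plate: d = 97.2 mm → contributes +12 293 025 mm⁴
Total I = 20 793 700 mm⁴.
Extreme fibre distance c = 102.2 mm; S = I/c = 203 461 mm³.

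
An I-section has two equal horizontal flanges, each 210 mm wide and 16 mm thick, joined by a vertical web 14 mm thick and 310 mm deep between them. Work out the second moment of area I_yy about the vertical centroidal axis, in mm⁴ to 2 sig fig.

Treat the section as a set of non-overlapping primitives; coordinates are from the bounding-box lower-left.
Bottom flange: 210 × 16, A = 3 360 mm², x = 105 mm, Ī = 12 348 000 mm⁴.
Web: 14 × 310, A = 4 340 mm², x = 105 mm, Ī = 70 887 mm⁴.
Top flange: 210 × 16, A = 3 360 mm², x = 105 mm, Ī = 12 348 000 mm⁴.
By symmetry the centroid is at mid-width, x̄ = 105 mm.
All pieces are centred on the vertical centroidal axis, so I = ΣĪ = 24 766 887 mm⁴.

I_yy ≈ 2.5 × 10⁷ mm⁴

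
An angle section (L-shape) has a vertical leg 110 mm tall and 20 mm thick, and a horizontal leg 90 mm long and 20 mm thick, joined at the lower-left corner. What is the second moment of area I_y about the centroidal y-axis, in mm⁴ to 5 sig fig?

Break the section into simple shapes (no overlaps), measuring from the bottom-left corner of the bounding box.
Vertical leg: 20 × 110, A = 2 200 mm², x = 10 mm, Ī = 73333.33 mm⁴.
Horizontal leg (remainder): 70 × 20, A = 1 400 mm², x = 55 mm, Ī = 571666.7 mm⁴.
Centroid: x̄ = ΣA·x / ΣA = 27.5 mm.
Transfer each piece to the centroidal y-axis using Ī + A·d² with d = x − 27.5:
  vertical leg: d = -17.5 mm → contributes +747083.3 mm⁴
  horizontal leg (remainder): d = 27.5 mm → contributes +1 630 417 mm⁴
Total I = 2 377 500 mm⁴.

I_y ≈ 2.3775 × 10⁶ mm⁴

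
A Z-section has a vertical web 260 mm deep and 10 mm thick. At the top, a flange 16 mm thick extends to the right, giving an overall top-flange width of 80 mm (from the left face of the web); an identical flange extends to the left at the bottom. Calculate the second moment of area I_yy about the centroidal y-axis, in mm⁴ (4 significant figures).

Decompose the section into non-overlapping parts with the origin at the bottom-left of its bounding rectangle.
Web: 10 × 260, A = 2 600 mm², x = 75 mm, Ī = 21666.7 mm⁴.
Top flange (beyond web): 70 × 16, A = 1 120 mm², x = 115 mm, Ī = 457 333 mm⁴.
Bottom flange (beyond web): 70 × 16, A = 1 120 mm², x = 35 mm, Ī = 457 333 mm⁴.
Centroid: x̄ = ΣA·x / ΣA = 75 mm.
Transfer each piece to the centroidal y-axis using Ī + A·d² with d = x − 75:
  web: d = 0 mm → contributes +21666.7 mm⁴
  top flange (beyond web): d = 40 mm → contributes +2 249 333 mm⁴
  bottom flange (beyond web): d = -40 mm → contributes +2 249 333 mm⁴
Total I = 4 520 333 mm⁴.

I_yy ≈ 4.520 × 10⁶ mm⁴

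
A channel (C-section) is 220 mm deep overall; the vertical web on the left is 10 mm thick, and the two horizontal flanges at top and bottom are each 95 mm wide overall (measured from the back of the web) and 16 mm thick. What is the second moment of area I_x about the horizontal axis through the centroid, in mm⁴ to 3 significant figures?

Break the section into simple shapes (no overlaps), measuring from the bottom-left corner of the bounding box.
Web: 10 × 220, A = 2 200 mm², y = 110 mm, Ī = 8 873 333 mm⁴.
Top flange (beyond web): 85 × 16, A = 1 360 mm², y = 212 mm, Ī = 29 013 mm⁴.
Bottom flange (beyond web): 85 × 16, A = 1 360 mm², y = 8 mm, Ī = 29 013 mm⁴.
By symmetry the centroid is at mid-height, ȳ = 110 mm.
Transfer each piece to the horizontal axis through the centroid using Ī + A·d² with d = y − 110:
  web: d = 0 mm → contributes +8 873 333 mm⁴
  top flange (beyond web): d = 102 mm → contributes +14 178 453 mm⁴
  bottom flange (beyond web): d = -102 mm → contributes +14 178 453 mm⁴
Total I = 37 230 240 mm⁴.

I_x ≈ 3.72 × 10⁷ mm⁴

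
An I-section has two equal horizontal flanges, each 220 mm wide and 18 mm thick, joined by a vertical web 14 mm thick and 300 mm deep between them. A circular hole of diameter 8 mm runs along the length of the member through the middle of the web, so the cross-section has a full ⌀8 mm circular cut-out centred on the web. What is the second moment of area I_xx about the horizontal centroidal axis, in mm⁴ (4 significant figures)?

Treat the section as a set of non-overlapping primitives; coordinates are from the bounding-box lower-left.
Bottom flange: 220 × 18, A = 3 960 mm², y = 9 mm, Ī = 106 920 mm⁴.
Web: 14 × 300, A = 4 200 mm², y = 168 mm, Ī = 31 500 000 mm⁴.
Top flange: 220 × 18, A = 3 960 mm², y = 327 mm, Ī = 106 920 mm⁴.
Hole (subtracted): ⌀8, A = 50.2655 mm², y = 168 mm, Ī = 201.062 mm⁴.
By symmetry the centroid is at mid-height, ȳ = 168 mm.
Transfer each piece to the horizontal centroidal axis using Ī + A·d² with d = y − 168:
  bottom flange: d = -159 mm → contributes +100 219 680 mm⁴
  web: d = 0 mm → contributes +31 500 000 mm⁴
  top flange: d = 159 mm → contributes +100 219 680 mm⁴
  hole: d = 0 mm → contributes −201.062 mm⁴
Total I = 231 939 159 mm⁴.

I_xx ≈ 2.319 × 10⁸ mm⁴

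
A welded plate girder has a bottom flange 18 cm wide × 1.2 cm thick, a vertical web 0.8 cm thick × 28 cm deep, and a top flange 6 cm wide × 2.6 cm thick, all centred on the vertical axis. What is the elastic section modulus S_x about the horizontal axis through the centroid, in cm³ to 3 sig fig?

Split into non-overlapping primitives; take the origin at the lower-left of the bounding box.
Bottom plate: 18 × 1.2, A = 21.6 cm², y = 0.6 cm, Ī = 2.592 cm⁴.
Web plate: 0.8 × 28, A = 22.4 cm², y = 15.2 cm, Ī = 1463.5 cm⁴.
Top plate: 6 × 2.6, A = 15.6 cm², y = 30.5 cm, Ī = 8.788 cm⁴.
Centroid: ȳ = ΣA·y / ΣA = 13.913 cm.
Transfer each piece to the horizontal axis through the centroid using Ī + A·d² with d = y − 13.913:
  bottom plate: d = -13.313 cm → contributes +3831.1 cm⁴
  web plate: d = 1.2866 cm → contributes +1500.5 cm⁴
  top plate: d = 16.587 cm → contributes +4300.6 cm⁴
Total I = 9632.3 cm⁴.
Extreme fibre distance c = 17.887 cm; S = I/c = 538.52 cm³.

S_x ≈ 539 cm³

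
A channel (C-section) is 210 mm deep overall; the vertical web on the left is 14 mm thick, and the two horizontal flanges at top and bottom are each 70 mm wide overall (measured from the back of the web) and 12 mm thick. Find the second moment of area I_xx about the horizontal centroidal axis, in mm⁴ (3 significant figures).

Split into non-overlapping primitives; take the origin at the lower-left of the bounding box.
Web: 14 × 210, A = 2 940 mm², y = 105 mm, Ī = 10 804 500 mm⁴.
Top flange (beyond web): 56 × 12, A = 672 mm², y = 204 mm, Ī = 8 064 mm⁴.
Bottom flange (beyond web): 56 × 12, A = 672 mm², y = 6 mm, Ī = 8 064 mm⁴.
By symmetry the centroid is at mid-height, ȳ = 105 mm.
Transfer each piece to the horizontal centroidal axis using Ī + A·d² with d = y − 105:
  web: d = 0 mm → contributes +10 804 500 mm⁴
  top flange (beyond web): d = 99 mm → contributes +6 594 336 mm⁴
  bottom flange (beyond web): d = -99 mm → contributes +6 594 336 mm⁴
Total I = 23 993 172 mm⁴.

I_xx ≈ 2.40 × 10⁷ mm⁴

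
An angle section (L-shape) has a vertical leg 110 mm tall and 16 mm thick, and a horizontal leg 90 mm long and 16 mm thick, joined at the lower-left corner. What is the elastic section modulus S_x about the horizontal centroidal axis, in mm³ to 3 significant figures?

Decompose the section into non-overlapping parts with the origin at the bottom-left of its bounding rectangle.
Vertical leg: 16 × 110, A = 1 760 mm², y = 55 mm, Ī = 1 774 667 mm⁴.
Horizontal leg (remainder): 74 × 16, A = 1 184 mm², y = 8 mm, Ī = 25 259 mm⁴.
Centroid: ȳ = ΣA·y / ΣA = 36.098 mm.
Transfer each piece to the horizontal centroidal axis using Ī + A·d² with d = y − 36.098:
  vertical leg: d = 18.902 mm → contributes +2 403 501 mm⁴
  horizontal leg (remainder): d = -28.098 mm → contributes +960 012 mm⁴
Total I = 3 363 513 mm⁴.
Extreme fibre distance c = 73.902 mm; S = I/c = 45 513 mm³.

S_x ≈ 4.55 × 10⁴ mm³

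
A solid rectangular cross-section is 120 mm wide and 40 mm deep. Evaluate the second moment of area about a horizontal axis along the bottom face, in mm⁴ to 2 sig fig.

The section: 120 × 40, A = 4 800 mm², y = 20 mm, Ī = 640 000 mm⁴.
Transfer it to the base of the section using Ī + A·d² with d = y − 0:
  the section: d = 20 mm → contributes +2 560 000 mm⁴
Total I = 2 560 000 mm⁴.

I_base ≈ 2.6 × 10⁶ mm⁴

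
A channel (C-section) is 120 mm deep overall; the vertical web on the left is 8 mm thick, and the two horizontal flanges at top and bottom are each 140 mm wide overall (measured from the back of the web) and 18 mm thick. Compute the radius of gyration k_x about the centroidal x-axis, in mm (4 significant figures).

Treat the section as a set of non-overlapping primitives; coordinates are from the bounding-box lower-left.
Web: 8 × 120, A = 960 mm², y = 60 mm, Ī = 1 152 000 mm⁴.
Top flange (beyond web): 132 × 18, A = 2 376 mm², y = 111 mm, Ī = 64 152 mm⁴.
Bottom flange (beyond web): 132 × 18, A = 2 376 mm², y = 9 mm, Ī = 64 152 mm⁴.
By symmetry the centroid is at mid-height, ȳ = 60 mm.
Transfer each piece to the centroidal x-axis using Ī + A·d² with d = y − 60:
  web: d = 0 mm → contributes +1 152 000 mm⁴
  top flange (beyond web): d = 51 mm → contributes +6 244 128 mm⁴
  bottom flange (beyond web): d = -51 mm → contributes +6 244 128 mm⁴
Total I = 13 640 256 mm⁴.
Radius of gyration: k = √(I/A) = √(13 640 256 / 5 712) = 48.8672 mm.

k_x ≈ 48.87 mm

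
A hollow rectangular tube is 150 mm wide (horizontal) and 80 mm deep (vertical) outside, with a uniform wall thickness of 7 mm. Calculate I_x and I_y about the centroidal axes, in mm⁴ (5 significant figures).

I_x ≈ 3.1417 × 10⁶ mm⁴, I_y ≈ 8.6650 × 10⁶ mm⁴

Treat the section as a set of non-overlapping primitives; coordinates are from the bounding-box lower-left.
Outer rectangle: 150 × 80, A = 12 000 mm², y = 40 mm, Ī = 6 400 000 mm⁴.
Inner void (subtracted): 136 × 66, A = 8 976 mm², y = 40 mm, Ī = 3 258 288 mm⁴.
By symmetry the centroid is at mid-height, ȳ = 40 mm.
All pieces are centred on the centroidal x-axis, so I = ΣĪ (holes subtracted) = 3 141 712 mm⁴.
Repeating about the centroidal y-axis gives I_y = 8 664 992 mm⁴.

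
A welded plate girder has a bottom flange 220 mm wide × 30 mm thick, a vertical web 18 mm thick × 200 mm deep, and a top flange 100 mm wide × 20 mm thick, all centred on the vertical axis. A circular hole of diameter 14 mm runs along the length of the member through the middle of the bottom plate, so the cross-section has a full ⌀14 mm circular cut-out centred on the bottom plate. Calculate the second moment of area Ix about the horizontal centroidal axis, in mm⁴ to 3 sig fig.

Ix ≈ 9.94 × 10⁷ mm⁴

Break the section into simple shapes (no overlaps), measuring from the bottom-left corner of the bounding box.
Bottom plate: 220 × 30, A = 6 600 mm², y = 15 mm, Ī = 495 000 mm⁴.
Web plate: 18 × 200, A = 3 600 mm², y = 130 mm, Ī = 12 000 000 mm⁴.
Top plate: 100 × 20, A = 2 000 mm², y = 240 mm, Ī = 66 667 mm⁴.
Hole (subtracted): ⌀14, A = 153.94 mm², y = 15 mm, Ī = 1885.7 mm⁴.
Centroid: ȳ = ΣA·y / ΣA = 86.725 mm.
Transfer each piece to the horizontal centroidal axis using Ī + A·d² with d = y − 86.725:
  bottom plate: d = -71.725 mm → contributes +34 448 241 mm⁴
  web plate: d = 43.275 mm → contributes +18 741 910 mm⁴
  top plate: d = 153.28 mm → contributes +47 053 311 mm⁴
  hole: d = -71.725 mm → contributes −793 809 mm⁴
Total I = 99 449 653 mm⁴.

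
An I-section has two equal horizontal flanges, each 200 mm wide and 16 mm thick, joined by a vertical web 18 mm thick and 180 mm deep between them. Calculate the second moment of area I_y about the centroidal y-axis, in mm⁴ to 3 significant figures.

I_y ≈ 2.14 × 10⁷ mm⁴

Split into non-overlapping primitives; take the origin at the lower-left of the bounding box.
Bottom flange: 200 × 16, A = 3 200 mm², x = 100 mm, Ī = 10 666 667 mm⁴.
Web: 18 × 180, A = 3 240 mm², x = 100 mm, Ī = 87 480 mm⁴.
Top flange: 200 × 16, A = 3 200 mm², x = 100 mm, Ī = 10 666 667 mm⁴.
By symmetry the centroid is at mid-width, x̄ = 100 mm.
All pieces are centred on the centroidal y-axis, so I = ΣĪ = 21 420 813 mm⁴.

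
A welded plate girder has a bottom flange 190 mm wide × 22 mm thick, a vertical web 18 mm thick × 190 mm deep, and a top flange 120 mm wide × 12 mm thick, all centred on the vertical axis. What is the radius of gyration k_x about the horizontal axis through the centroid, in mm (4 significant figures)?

k_x ≈ 83.04 mm

Break the section into simple shapes (no overlaps), measuring from the bottom-left corner of the bounding box.
Bottom plate: 190 × 22, A = 4 180 mm², y = 11 mm, Ī = 168 593 mm⁴.
Web plate: 18 × 190, A = 3 420 mm², y = 117 mm, Ī = 10 288 500 mm⁴.
Top plate: 120 × 12, A = 1 440 mm², y = 218 mm, Ī = 17 280 mm⁴.
Centroid: ȳ = ΣA·y / ΣA = 84.0752 mm.
Transfer each piece to the horizontal axis through the centroid using Ī + A·d² with d = y − 84.0752:
  bottom plate: d = -73.0752 mm → contributes +22 489 743 mm⁴
  web plate: d = 32.9248 mm → contributes +13 995 920 mm⁴
  top plate: d = 133.925 mm → contributes +25 844 899 mm⁴
Total I = 62 330 562 mm⁴.
Radius of gyration: k = √(I/A) = √(62 330 562 / 9 040) = 83.036 mm.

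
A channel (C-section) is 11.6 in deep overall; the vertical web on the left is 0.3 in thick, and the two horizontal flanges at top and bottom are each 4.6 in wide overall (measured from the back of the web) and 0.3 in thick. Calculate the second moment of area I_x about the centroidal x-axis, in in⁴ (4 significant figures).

I_x ≈ 121.4 in⁴

Decompose the section into non-overlapping parts with the origin at the bottom-left of its bounding rectangle.
Web: 0.3 × 11.6, A = 3.48 in², y = 5.8 in, Ī = 39.0224 in⁴.
Top flange (beyond web): 4.3 × 0.3, A = 1.29 in², y = 11.45 in, Ī = 0.009675 in⁴.
Bottom flange (beyond web): 4.3 × 0.3, A = 1.29 in², y = 0.15 in, Ī = 0.009675 in⁴.
By symmetry the centroid is at mid-height, ȳ = 5.8 in.
Transfer each piece to the centroidal x-axis using Ī + A·d² with d = y − 5.8:
  web: d = 0 in → contributes +39.0224 in⁴
  top flange (beyond web): d = 5.65 in → contributes +41.1897 in⁴
  bottom flange (beyond web): d = -5.65 in → contributes +41.1897 in⁴
Total I = 121.402 in⁴.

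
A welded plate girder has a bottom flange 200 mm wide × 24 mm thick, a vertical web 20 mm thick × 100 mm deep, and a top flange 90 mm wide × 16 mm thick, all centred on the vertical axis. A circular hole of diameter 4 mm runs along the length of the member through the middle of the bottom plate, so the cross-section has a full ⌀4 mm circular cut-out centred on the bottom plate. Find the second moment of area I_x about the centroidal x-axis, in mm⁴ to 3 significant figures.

Split into non-overlapping primitives; take the origin at the lower-left of the bounding box.
Bottom plate: 200 × 24, A = 4 800 mm², y = 12 mm, Ī = 230 400 mm⁴.
Web plate: 20 × 100, A = 2 000 mm², y = 74 mm, Ī = 1 666 667 mm⁴.
Top plate: 90 × 16, A = 1 440 mm², y = 132 mm, Ī = 30 720 mm⁴.
Hole (subtracted): ⌀4, A = 12.566 mm², y = 12 mm, Ī = 12.566 mm⁴.
Centroid: ȳ = ΣA·y / ΣA = 48.074 mm.
Transfer each piece to the centroidal x-axis using Ī + A·d² with d = y − 48.074:
  bottom plate: d = -36.074 mm → contributes +6 476 951 mm⁴
  web plate: d = 25.926 mm → contributes +3 010 937 mm⁴
  top plate: d = 83.926 mm → contributes +10 173 361 mm⁴
  hole: d = -36.074 mm → contributes −16 366 mm⁴
Total I = 19 644 883 mm⁴.

I_x ≈ 1.96 × 10⁷ mm⁴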